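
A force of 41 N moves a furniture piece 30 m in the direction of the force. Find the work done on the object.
W = F·d = (41)(30) = 1230 J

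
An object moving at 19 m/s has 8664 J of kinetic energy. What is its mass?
m = 2·KE/v² = 2·8664/(19)² = 48.0 kg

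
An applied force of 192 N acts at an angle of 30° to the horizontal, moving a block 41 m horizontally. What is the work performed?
W = F·d·cosθ = (192)(41)cos(30°) = 6817 J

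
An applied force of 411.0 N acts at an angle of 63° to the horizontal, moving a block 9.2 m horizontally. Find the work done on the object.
W = F·d·cosθ = (411.0)(9.2)cos(63°) = 1717 J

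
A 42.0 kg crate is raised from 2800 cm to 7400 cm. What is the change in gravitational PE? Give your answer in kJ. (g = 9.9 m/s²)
Convert to SI: m = 42.0 kg, Δh = 46.0 m
ΔPE = mgΔh = (42.0)(9.9)(46.0) = 19126.8 J = 19.13 kJ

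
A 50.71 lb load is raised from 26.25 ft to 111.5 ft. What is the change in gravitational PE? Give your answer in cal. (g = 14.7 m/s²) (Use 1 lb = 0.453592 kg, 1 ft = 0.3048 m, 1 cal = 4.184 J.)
Convert to SI: m = 23.0017 kg, Δh = 25.9842 m
ΔPE = mgΔh = (23.0017)(14.7)(25.9842) = 8785.89 J = 2100 cal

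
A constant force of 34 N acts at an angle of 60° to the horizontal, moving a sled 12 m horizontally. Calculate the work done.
W = F·d·cosθ = (34)(12)cos(60°) = 204.0 J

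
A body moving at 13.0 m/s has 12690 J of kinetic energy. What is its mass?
m = 2·KE/v² = 2·12690/(13.0)² = 150.2 kg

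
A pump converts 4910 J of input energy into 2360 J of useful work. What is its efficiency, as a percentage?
η = W_out/W_in = 2360/4910 = 48.07%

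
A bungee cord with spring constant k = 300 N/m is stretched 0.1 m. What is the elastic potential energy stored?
PE = ½kx² = ½(300)(0.1)² = 1.5 J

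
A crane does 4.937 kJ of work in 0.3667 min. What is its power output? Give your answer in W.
Convert to SI: W = 4937.0 J, t = 22.002 s
P = W/t = 4937.0/22.002 = 224.4 W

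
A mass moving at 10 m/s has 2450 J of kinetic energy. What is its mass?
m = 2·KE/v² = 2·2450/(10)² = 49.0 kg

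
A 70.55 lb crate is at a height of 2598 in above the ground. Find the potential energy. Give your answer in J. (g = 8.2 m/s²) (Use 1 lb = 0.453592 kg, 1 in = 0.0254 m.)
Convert to SI: m = 32.0009 kg, h = 65.9892 m
PE = mgh = (32.0009)(8.2)(65.9892) = 17320 J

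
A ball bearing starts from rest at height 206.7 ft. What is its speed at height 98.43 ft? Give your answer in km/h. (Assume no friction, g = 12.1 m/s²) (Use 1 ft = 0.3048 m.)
Convert to SI: h₁−h₂ = 33.0007 m
mgh₁ = mgh₂ + ½mv² ⇒ v = √(2g(h₁−h₂)) = √(2·12.1·33.0007) = 28.2598 m/s = 101.7 km/h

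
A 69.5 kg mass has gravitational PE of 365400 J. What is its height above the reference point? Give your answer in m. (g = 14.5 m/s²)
h = PE/(mg) = 365400/(69.5·14.5) = 362.6 m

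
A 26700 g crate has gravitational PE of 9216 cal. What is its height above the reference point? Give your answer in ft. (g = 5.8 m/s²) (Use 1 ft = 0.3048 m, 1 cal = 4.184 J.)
Convert to SI: m = 26.7 kg, PE = 38559.7 J
h = PE/(mg) = 38559.7/(26.7·5.8) = 248.997 m = 816.9 ft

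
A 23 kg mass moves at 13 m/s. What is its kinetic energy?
KE = ½mv² = ½(23)(13)² = 1943.5 J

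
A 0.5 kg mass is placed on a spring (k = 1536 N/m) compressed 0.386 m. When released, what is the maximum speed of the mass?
½kx² = ½mv² ⇒ v = x√(k/m) = (0.386)√(1536/0.5) = 21.39 m/s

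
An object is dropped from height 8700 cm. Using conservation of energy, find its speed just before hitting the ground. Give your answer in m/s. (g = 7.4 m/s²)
Convert to SI: h = 87.0 m
mgh = ½mv² ⇒ v = √(2gh) = √(2·7.4·87.0) = 35.88 m/s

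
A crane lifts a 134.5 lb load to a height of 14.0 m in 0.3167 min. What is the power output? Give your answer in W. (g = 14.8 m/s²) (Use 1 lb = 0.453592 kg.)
Convert to SI: m = 61.0081 kg, h = 14.0 m, t = 19.002 s
P = mgh/t = (61.0081)(14.8)(14.0)/19.002 = 665.2 W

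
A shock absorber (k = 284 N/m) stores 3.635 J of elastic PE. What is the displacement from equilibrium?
x = √(2·PE/k) = √(2·3.635/284) = 0.16 m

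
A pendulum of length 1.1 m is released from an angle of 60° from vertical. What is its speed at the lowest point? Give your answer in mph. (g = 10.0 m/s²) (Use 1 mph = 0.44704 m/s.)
h = L(1 − cosθ) = 1.1(1 − cos60°) = 0.55 m
v = √(2gh) = √(2·10.0·0.55) = 3.31662 m/s = 7.419 mph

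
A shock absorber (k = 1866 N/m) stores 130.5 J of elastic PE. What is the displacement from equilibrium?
x = √(2·PE/k) = √(2·130.5/1866) = 0.374 m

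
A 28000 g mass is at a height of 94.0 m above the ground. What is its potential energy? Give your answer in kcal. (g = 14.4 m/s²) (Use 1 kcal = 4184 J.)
Convert to SI: m = 28.0 kg, h = 94.0 m
PE = mgh = (28.0)(14.4)(94.0) = 37900.8 J = 9.059 kcal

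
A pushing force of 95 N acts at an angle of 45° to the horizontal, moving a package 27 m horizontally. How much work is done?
W = F·d·cosθ = (95)(27)cos(45°) = 1814 J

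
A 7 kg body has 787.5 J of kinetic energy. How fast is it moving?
v = √(2·KE/m) = √(2·787.5/7) = 15.0 m/s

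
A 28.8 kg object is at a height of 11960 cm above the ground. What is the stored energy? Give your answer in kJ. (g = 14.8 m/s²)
Convert to SI: m = 28.8 kg, h = 119.6 m
PE = mgh = (28.8)(14.8)(119.6) = 50978.3 J = 50.98 kJ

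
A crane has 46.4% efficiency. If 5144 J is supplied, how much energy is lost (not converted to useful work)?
W_lost = W_in(1 − η) = 5144·(1 − 0.464) = 2757 J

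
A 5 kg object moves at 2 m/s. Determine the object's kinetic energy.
KE = ½mv² = ½(5)(2)² = 10.0 J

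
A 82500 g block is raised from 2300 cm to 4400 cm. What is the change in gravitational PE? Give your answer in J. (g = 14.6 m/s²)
Convert to SI: m = 82.5 kg, Δh = 21.0 m
ΔPE = mgΔh = (82.5)(14.6)(21.0) = 25290 J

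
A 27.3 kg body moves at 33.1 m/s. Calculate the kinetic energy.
KE = ½mv² = ½(27.3)(33.1)² = 14960 J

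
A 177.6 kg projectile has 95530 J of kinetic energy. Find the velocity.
v = √(2·KE/m) = √(2·95530/177.6) = 32.8 m/s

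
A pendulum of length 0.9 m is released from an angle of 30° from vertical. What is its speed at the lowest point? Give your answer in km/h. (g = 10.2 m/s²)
h = L(1 − cosθ) = 0.9(1 − cos30°) = 0.120577 m
v = √(2gh) = √(2·10.2·0.120577) = 1.56837 m/s = 5.646 km/h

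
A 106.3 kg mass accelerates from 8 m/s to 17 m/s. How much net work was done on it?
W = ΔKE = ½m(v₂² − v₁²) = ½(106.3)(17² − 8²) = 11958.75 J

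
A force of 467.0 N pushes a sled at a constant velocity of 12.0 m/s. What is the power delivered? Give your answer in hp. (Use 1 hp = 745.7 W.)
P = Fv = (467.0)(12.0) = 5604.0 W = 7.515 hp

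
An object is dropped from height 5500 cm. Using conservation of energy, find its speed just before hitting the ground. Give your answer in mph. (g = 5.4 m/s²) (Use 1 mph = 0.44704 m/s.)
Convert to SI: h = 55.0 m
mgh = ½mv² ⇒ v = √(2gh) = √(2·5.4·55.0) = 24.3721 m/s = 54.52 mph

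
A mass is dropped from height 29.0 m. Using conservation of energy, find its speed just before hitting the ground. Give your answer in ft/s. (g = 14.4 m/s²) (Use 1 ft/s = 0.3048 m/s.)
mgh = ½mv² ⇒ v = √(2gh) = √(2·14.4·29.0) = 28.8998 m/s = 94.82 ft/s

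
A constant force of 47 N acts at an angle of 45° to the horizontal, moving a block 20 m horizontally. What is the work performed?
W = F·d·cosθ = (47)(20)cos(45°) = 664.7 J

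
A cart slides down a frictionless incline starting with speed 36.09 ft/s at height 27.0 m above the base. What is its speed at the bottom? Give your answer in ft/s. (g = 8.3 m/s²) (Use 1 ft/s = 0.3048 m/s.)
Convert to SI: v₀ = 11.0002 m/s, h = 27.0 m
½mv₀² + mgh = ½mv² ⇒ v = √(v₀² + 2gh) = √(11.0002² + 2·8.3·27.0) = 23.858 m/s = 78.27 ft/s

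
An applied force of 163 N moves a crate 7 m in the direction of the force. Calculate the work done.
W = F·d = (163)(7) = 1141 J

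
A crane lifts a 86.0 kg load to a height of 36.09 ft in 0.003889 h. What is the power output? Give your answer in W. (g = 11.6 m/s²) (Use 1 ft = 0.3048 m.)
Convert to SI: m = 86.0 kg, h = 11.0002 m, t = 14.0004 s
P = mgh/t = (86.0)(11.6)(11.0002)/14.0004 = 783.8 W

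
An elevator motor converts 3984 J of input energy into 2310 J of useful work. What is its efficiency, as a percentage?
η = W_out/W_in = 2310/3984 = 57.98%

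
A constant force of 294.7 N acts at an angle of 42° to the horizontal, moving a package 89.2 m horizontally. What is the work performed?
W = F·d·cosθ = (294.7)(89.2)cos(42°) = 19540 J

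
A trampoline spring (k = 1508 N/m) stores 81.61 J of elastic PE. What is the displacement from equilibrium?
x = √(2·PE/k) = √(2·81.61/1508) = 0.329 m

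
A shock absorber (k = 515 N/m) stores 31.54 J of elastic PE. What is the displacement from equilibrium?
x = √(2·PE/k) = √(2·31.54/515) = 0.35 m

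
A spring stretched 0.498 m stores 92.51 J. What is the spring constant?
k = 2·PE/x² = 2·92.51/(0.498)² = 746.0 N/m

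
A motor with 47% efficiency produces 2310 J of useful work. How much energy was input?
W_in = W_out/η = 2310/0.47 = 4915 J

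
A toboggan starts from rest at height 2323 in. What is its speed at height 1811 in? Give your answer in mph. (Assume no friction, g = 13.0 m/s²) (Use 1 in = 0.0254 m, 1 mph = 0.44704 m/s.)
Convert to SI: h₁−h₂ = 13.0048 m
mgh₁ = mgh₂ + ½mv² ⇒ v = √(2g(h₁−h₂)) = √(2·13.0·13.0048) = 18.3882 m/s = 41.13 mph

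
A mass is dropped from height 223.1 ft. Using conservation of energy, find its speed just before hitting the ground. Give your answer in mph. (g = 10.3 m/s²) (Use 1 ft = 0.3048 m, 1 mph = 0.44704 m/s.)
Convert to SI: h = 68.0009 m
mgh = ½mv² ⇒ v = √(2gh) = √(2·10.3·68.0009) = 37.4275 m/s = 83.72 mph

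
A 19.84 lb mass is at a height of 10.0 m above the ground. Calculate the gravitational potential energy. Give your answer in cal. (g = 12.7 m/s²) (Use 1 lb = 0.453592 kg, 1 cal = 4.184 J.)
Convert to SI: m = 8.99927 kg, h = 10.0 m
PE = mgh = (8.99927)(12.7)(10.0) = 1142.91 J = 273.2 cal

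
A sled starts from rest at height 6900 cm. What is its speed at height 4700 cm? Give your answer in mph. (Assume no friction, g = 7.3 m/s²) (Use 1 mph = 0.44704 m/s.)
Convert to SI: h₁−h₂ = 22.0 m
mgh₁ = mgh₂ + ½mv² ⇒ v = √(2g(h₁−h₂)) = √(2·7.3·22.0) = 17.9221 m/s = 40.09 mph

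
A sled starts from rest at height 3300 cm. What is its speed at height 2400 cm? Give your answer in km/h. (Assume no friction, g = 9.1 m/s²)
Convert to SI: h₁−h₂ = 9.0 m
mgh₁ = mgh₂ + ½mv² ⇒ v = √(2g(h₁−h₂)) = √(2·9.1·9.0) = 12.7984 m/s = 46.07 km/h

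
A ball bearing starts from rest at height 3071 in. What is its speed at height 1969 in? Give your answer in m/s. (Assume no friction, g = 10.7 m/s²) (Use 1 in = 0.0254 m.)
Convert to SI: h₁−h₂ = 27.9908 m
mgh₁ = mgh₂ + ½mv² ⇒ v = √(2g(h₁−h₂)) = √(2·10.7·27.9908) = 24.47 m/s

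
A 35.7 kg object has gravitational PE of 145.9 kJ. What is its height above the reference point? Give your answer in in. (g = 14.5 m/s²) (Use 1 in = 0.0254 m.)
Convert to SI: m = 35.7 kg, PE = 145900 J
h = PE/(mg) = 145900/(35.7·14.5) = 281.851 m = 11100 in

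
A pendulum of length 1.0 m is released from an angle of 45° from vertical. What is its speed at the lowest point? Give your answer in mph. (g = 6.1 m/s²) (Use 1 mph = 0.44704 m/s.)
h = L(1 − cosθ) = 1.0(1 − cos45°) = 0.292893 m
v = √(2gh) = √(2·6.1·0.292893) = 1.89032 m/s = 4.229 mph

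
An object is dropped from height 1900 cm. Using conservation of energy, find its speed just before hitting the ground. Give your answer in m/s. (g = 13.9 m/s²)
Convert to SI: h = 19.0 m
mgh = ½mv² ⇒ v = √(2gh) = √(2·13.9·19.0) = 22.98 m/s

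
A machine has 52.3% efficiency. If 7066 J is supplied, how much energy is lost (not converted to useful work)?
W_lost = W_in(1 − η) = 7066·(1 − 0.523) = 3370 J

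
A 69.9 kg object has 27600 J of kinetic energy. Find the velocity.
v = √(2·KE/m) = √(2·27600/69.9) = 28.1 m/s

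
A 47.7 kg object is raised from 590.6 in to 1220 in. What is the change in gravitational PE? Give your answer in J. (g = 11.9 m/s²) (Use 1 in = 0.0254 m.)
Convert to SI: m = 47.7 kg, Δh = 15.9868 m
ΔPE = mgΔh = (47.7)(11.9)(15.9868) = 9075 J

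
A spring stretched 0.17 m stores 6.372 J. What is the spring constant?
k = 2·PE/x² = 2·6.372/(0.17)² = 441.0 N/m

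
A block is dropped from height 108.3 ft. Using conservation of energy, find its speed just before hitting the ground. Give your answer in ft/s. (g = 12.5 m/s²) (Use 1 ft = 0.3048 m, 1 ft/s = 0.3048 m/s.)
Convert to SI: h = 33.0098 m
mgh = ½mv² ⇒ v = √(2gh) = √(2·12.5·33.0098) = 28.7271 m/s = 94.25 ft/s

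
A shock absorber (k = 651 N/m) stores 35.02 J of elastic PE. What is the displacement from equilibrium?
x = √(2·PE/k) = √(2·35.02/651) = 0.328 m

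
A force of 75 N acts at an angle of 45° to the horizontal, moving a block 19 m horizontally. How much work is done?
W = F·d·cosθ = (75)(19)cos(45°) = 1008 J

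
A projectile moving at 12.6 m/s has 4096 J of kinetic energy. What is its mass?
m = 2·KE/v² = 2·4096/(12.6)² = 51.6 kg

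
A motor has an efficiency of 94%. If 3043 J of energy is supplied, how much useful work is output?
W_out = η·W_in = 0.94·3043 = 2860.42 J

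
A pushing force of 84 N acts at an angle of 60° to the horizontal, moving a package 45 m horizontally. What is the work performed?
W = F·d·cosθ = (84)(45)cos(60°) = 1890 J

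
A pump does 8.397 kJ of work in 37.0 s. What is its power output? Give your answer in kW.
Convert to SI: W = 8397.0 J, t = 37.0 s
P = W/t = 8397.0/37.0 = 226.946 W = 0.2269 kW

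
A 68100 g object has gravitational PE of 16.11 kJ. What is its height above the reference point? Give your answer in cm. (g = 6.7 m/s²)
Convert to SI: m = 68.1 kg, PE = 16110.0 J
h = PE/(mg) = 16110.0/(68.1·6.7) = 35.308 m = 3531 cm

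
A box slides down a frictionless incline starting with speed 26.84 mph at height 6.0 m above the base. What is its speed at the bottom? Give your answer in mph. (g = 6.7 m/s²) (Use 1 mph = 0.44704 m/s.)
Convert to SI: v₀ = 11.9986 m/s, h = 6.0 m
½mv₀² + mgh = ½mv² ⇒ v = √(v₀² + 2gh) = √(11.9986² + 2·6.7·6.0) = 14.9788 m/s = 33.51 mph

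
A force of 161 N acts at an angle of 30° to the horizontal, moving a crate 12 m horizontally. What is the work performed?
W = F·d·cosθ = (161)(12)cos(30°) = 1673 J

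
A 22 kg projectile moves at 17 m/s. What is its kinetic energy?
KE = ½mv² = ½(22)(17)² = 3179.0 J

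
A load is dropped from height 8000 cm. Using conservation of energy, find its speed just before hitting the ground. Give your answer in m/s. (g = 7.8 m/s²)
Convert to SI: h = 80.0 m
mgh = ½mv² ⇒ v = √(2gh) = √(2·7.8·80.0) = 35.33 m/s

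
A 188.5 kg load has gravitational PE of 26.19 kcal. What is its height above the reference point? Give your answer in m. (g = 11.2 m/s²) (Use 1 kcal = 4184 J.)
Convert to SI: m = 188.5 kg, PE = 109579 J
h = PE/(mg) = 109579/(188.5·11.2) = 51.9 m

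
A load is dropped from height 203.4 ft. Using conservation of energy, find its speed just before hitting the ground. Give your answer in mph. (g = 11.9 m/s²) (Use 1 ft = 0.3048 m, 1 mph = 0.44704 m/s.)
Convert to SI: h = 61.9963 m
mgh = ½mv² ⇒ v = √(2gh) = √(2·11.9·61.9963) = 38.4124 m/s = 85.93 mph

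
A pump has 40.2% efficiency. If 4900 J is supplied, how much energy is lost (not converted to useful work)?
W_lost = W_in(1 − η) = 4900·(1 − 0.402) = 2930 J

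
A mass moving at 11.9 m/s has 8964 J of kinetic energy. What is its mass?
m = 2·KE/v² = 2·8964/(11.9)² = 126.6 kg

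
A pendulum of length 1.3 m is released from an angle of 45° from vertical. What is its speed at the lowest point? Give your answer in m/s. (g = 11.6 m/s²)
h = L(1 − cosθ) = 1.3(1 − cos45°) = 0.380761 m
v = √(2gh) = √(2·11.6·0.380761) = 2.972 m/s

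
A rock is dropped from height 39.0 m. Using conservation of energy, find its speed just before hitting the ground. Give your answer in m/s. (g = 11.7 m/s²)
mgh = ½mv² ⇒ v = √(2gh) = √(2·11.7·39.0) = 30.21 m/s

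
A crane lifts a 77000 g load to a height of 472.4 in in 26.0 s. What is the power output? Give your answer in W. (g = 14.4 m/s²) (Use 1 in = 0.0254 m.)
Convert to SI: m = 77.0 kg, h = 11.999 m, t = 26.0 s
P = mgh/t = (77.0)(14.4)(11.999)/26.0 = 511.7 W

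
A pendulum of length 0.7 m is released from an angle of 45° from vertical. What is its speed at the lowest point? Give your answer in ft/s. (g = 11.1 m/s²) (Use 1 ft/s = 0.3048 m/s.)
h = L(1 − cosθ) = 0.7(1 − cos45°) = 0.205025 m
v = √(2gh) = √(2·11.1·0.205025) = 2.13344 m/s = 6.999 ft/s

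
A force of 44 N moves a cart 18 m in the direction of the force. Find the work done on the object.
W = F·d = (44)(18) = 792.0 J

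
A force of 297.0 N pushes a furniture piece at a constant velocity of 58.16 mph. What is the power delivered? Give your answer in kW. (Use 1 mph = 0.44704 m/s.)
Convert to SI: F = 297.0 N, v = 25.9998 m/s
P = Fv = (297.0)(25.9998) = 7721.95 W = 7.722 kW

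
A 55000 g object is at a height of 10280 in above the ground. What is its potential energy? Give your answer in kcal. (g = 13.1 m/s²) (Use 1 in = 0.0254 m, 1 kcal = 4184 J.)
Convert to SI: m = 55.0 kg, h = 261.112 m
PE = mgh = (55.0)(13.1)(261.112) = 188131 J = 44.96 kcal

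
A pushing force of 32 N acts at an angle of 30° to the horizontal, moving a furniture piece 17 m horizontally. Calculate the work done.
W = F·d·cosθ = (32)(17)cos(30°) = 471.1 J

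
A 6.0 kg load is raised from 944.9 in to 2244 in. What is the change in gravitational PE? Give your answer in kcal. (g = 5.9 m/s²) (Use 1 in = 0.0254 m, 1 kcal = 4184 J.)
Convert to SI: m = 6.0 kg, Δh = 32.9971 m
ΔPE = mgΔh = (6.0)(5.9)(32.9971) = 1168.1 J = 0.2792 kcal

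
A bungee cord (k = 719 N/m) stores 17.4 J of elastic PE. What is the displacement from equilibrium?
x = √(2·PE/k) = √(2·17.4/719) = 0.22 m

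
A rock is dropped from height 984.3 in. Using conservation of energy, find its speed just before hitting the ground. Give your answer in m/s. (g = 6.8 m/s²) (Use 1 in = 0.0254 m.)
Convert to SI: h = 25.0012 m
mgh = ½mv² ⇒ v = √(2gh) = √(2·6.8·25.0012) = 18.44 m/s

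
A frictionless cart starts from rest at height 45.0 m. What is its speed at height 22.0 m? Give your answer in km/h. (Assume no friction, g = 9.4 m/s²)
mgh₁ = mgh₂ + ½mv² ⇒ v = √(2g(h₁−h₂)) = √(2·9.4·23.0) = 20.7942 m/s = 74.86 km/h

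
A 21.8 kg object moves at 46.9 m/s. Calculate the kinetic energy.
KE = ½mv² = ½(21.8)(46.9)² = 23980 J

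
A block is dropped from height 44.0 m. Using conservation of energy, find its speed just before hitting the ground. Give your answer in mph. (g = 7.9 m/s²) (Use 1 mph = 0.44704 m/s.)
mgh = ½mv² ⇒ v = √(2gh) = √(2·7.9·44.0) = 26.3666 m/s = 58.98 mph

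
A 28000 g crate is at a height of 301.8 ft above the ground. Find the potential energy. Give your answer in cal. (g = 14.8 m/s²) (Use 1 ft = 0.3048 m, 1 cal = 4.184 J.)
Convert to SI: m = 28.0 kg, h = 91.9886 m
PE = mgh = (28.0)(14.8)(91.9886) = 38120.1 J = 9111 cal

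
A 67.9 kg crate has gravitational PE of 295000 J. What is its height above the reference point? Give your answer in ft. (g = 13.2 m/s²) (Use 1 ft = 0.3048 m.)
h = PE/(mg) = 295000/(67.9·13.2) = 329.138 m = 1080 ft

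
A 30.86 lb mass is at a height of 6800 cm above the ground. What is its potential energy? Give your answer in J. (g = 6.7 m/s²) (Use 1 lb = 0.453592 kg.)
Convert to SI: m = 13.9978 kg, h = 68.0 m
PE = mgh = (13.9978)(6.7)(68.0) = 6377 J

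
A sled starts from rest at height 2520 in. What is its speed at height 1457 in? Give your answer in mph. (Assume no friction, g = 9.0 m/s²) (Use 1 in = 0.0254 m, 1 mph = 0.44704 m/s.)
Convert to SI: h₁−h₂ = 27.0002 m
mgh₁ = mgh₂ + ½mv² ⇒ v = √(2g(h₁−h₂)) = √(2·9.0·27.0002) = 22.0455 m/s = 49.31 mph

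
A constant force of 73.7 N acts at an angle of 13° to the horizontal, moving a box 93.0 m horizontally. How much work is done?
W = F·d·cosθ = (73.7)(93.0)cos(13°) = 6678 J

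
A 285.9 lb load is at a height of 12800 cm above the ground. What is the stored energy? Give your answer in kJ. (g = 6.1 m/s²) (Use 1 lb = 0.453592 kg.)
Convert to SI: m = 129.682 kg, h = 128.0 m
PE = mgh = (129.682)(6.1)(128.0) = 101256 J = 101.3 kJ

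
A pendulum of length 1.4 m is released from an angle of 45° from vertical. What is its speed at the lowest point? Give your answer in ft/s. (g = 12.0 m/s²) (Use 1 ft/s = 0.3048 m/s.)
h = L(1 − cosθ) = 1.4(1 − cos45°) = 0.410051 m
v = √(2gh) = √(2·12.0·0.410051) = 3.13707 m/s = 10.29 ft/s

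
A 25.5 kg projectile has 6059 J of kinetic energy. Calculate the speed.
v = √(2·KE/m) = √(2·6059/25.5) = 21.8 m/s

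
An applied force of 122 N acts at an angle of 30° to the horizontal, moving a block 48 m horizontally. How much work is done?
W = F·d·cosθ = (122)(48)cos(30°) = 5071 J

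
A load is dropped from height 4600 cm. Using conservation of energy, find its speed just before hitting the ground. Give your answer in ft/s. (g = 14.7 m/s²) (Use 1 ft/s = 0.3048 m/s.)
Convert to SI: h = 46.0 m
mgh = ½mv² ⇒ v = √(2gh) = √(2·14.7·46.0) = 36.775 m/s = 120.7 ft/s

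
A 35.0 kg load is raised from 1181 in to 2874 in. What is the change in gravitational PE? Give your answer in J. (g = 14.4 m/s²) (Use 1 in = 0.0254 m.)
Convert to SI: m = 35.0 kg, Δh = 43.0022 m
ΔPE = mgΔh = (35.0)(14.4)(43.0022) = 21670 J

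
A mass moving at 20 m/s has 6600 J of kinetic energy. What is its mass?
m = 2·KE/v² = 2·6600/(20)² = 33.0 kg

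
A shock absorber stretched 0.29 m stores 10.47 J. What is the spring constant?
k = 2·PE/x² = 2·10.47/(0.29)² = 249.0 N/m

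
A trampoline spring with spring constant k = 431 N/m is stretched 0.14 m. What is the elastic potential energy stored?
PE = ½kx² = ½(431)(0.14)² = 4.224 J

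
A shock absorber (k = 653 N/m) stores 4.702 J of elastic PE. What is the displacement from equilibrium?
x = √(2·PE/k) = √(2·4.702/653) = 0.12 m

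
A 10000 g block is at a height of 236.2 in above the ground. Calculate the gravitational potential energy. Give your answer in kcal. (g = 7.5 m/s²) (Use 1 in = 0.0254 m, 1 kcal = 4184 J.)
Convert to SI: m = 10.0 kg, h = 5.99948 m
PE = mgh = (10.0)(7.5)(5.99948) = 449.961 J = 0.1075 kcal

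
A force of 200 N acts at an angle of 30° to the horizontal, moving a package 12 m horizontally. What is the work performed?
W = F·d·cosθ = (200)(12)cos(30°) = 2078 J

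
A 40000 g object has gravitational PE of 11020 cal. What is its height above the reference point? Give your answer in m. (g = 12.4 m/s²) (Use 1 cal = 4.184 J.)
Convert to SI: m = 40.0 kg, PE = 46107.7 J
h = PE/(mg) = 46107.7/(40.0·12.4) = 92.96 m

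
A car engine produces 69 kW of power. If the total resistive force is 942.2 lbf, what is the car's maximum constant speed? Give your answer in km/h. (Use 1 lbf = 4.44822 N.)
Convert to SI: F = 4191.11 N
P = Fv ⇒ v = P/F = 69000 W/4191.11 N = 16.4634 m/s = 59.27 km/h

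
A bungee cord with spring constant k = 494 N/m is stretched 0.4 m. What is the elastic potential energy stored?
PE = ½kx² = ½(494)(0.4)² = 39.52 J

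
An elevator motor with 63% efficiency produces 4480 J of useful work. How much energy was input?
W_in = W_out/η = 4480/0.63 = 7111 J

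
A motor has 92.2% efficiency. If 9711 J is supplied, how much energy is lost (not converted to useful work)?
W_lost = W_in(1 − η) = 9711·(1 − 0.922) = 757.5 J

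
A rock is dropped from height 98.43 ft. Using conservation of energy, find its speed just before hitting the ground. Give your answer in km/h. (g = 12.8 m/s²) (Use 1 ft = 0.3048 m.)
Convert to SI: h = 30.0015 m
mgh = ½mv² ⇒ v = √(2gh) = √(2·12.8·30.0015) = 27.7135 m/s = 99.77 km/h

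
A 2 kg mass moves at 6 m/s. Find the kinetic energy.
KE = ½mv² = ½(2)(6)² = 36.0 J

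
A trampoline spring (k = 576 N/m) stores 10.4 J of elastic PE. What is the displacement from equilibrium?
x = √(2·PE/k) = √(2·10.4/576) = 0.19 m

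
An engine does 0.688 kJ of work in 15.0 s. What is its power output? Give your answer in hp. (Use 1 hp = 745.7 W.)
Convert to SI: W = 688.0 J, t = 15.0 s
P = W/t = 688.0/15.0 = 45.8667 W = 0.06151 hp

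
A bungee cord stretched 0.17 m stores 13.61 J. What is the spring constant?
k = 2·PE/x² = 2·13.61/(0.17)² = 941.9 N/m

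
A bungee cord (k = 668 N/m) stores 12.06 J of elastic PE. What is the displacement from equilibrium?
x = √(2·PE/k) = √(2·12.06/668) = 0.19 m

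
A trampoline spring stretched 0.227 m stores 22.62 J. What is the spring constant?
k = 2·PE/x² = 2·22.62/(0.227)² = 878.0 N/m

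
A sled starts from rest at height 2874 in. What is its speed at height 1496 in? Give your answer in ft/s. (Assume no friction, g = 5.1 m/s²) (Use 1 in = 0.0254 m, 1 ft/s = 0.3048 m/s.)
Convert to SI: h₁−h₂ = 35.0012 m
mgh₁ = mgh₂ + ½mv² ⇒ v = √(2g(h₁−h₂)) = √(2·5.1·35.0012) = 18.8948 m/s = 61.99 ft/s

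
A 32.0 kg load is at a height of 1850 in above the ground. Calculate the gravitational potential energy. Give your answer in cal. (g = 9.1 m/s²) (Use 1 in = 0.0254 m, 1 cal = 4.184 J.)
Convert to SI: m = 32.0 kg, h = 46.99 m
PE = mgh = (32.0)(9.1)(46.99) = 13683.5 J = 3270 cal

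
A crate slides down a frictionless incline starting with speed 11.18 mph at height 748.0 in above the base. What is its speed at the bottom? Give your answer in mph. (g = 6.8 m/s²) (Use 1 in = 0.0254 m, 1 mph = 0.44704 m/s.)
Convert to SI: v₀ = 4.99791 m/s, h = 18.9992 m
½mv₀² + mgh = ½mv² ⇒ v = √(v₀² + 2gh) = √(4.99791² + 2·6.8·18.9992) = 16.8335 m/s = 37.66 mph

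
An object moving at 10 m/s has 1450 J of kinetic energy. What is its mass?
m = 2·KE/v² = 2·1450/(10)² = 29.0 kg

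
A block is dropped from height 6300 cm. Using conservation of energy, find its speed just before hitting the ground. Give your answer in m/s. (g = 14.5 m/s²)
Convert to SI: h = 63.0 m
mgh = ½mv² ⇒ v = √(2gh) = √(2·14.5·63.0) = 42.74 m/s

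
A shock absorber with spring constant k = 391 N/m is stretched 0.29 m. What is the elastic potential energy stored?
PE = ½kx² = ½(391)(0.29)² = 16.44 J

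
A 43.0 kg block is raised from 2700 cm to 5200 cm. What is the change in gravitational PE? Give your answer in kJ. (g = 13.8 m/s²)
Convert to SI: m = 43.0 kg, Δh = 25.0 m
ΔPE = mgΔh = (43.0)(13.8)(25.0) = 14835.0 J = 14.84 kJ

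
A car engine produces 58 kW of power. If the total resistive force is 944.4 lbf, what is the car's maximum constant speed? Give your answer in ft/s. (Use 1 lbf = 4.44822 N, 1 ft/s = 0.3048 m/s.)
Convert to SI: F = 4200.9 N
P = Fv ⇒ v = P/F = 58000 W/4200.9 N = 13.8066 m/s = 45.3 ft/s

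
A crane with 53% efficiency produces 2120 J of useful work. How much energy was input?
W_in = W_out/η = 2120/0.53 = 4000 J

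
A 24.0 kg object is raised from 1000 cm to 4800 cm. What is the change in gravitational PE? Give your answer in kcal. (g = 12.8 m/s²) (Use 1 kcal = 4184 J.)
Convert to SI: m = 24.0 kg, Δh = 38.0 m
ΔPE = mgΔh = (24.0)(12.8)(38.0) = 11673.6 J = 2.79 kcal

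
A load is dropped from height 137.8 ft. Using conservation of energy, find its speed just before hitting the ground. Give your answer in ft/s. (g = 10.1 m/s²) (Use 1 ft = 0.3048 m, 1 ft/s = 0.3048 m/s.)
Convert to SI: h = 42.0014 m
mgh = ½mv² ⇒ v = √(2gh) = √(2·10.1·42.0014) = 29.1278 m/s = 95.56 ft/s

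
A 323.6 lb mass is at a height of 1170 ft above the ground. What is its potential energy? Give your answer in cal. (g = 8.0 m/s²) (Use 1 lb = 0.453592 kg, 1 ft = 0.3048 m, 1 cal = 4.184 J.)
Convert to SI: m = 146.782 kg, h = 356.616 m
PE = mgh = (146.782)(8.0)(356.616) = 418760 J = 100100 cal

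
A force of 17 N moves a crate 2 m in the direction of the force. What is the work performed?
W = F·d = (17)(2) = 34.0 J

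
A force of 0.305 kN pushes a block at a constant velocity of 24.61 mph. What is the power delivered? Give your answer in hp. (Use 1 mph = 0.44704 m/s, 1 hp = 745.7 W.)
Convert to SI: F = 305.0 N, v = 11.0017 m/s
P = Fv = (305.0)(11.0017) = 3355.5 W = 4.5 hp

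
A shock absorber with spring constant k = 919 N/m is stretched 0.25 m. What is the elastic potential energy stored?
PE = ½kx² = ½(919)(0.25)² = 28.72 J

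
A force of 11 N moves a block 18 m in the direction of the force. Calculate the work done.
W = F·d = (11)(18) = 198.0 J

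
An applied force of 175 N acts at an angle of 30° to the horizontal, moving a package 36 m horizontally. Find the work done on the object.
W = F·d·cosθ = (175)(36)cos(30°) = 5456 J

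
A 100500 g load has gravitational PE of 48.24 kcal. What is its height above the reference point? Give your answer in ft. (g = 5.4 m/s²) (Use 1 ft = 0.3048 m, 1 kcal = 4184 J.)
Convert to SI: m = 100.5 kg, PE = 201836 J
h = PE/(mg) = 201836/(100.5·5.4) = 371.911 m = 1220 ft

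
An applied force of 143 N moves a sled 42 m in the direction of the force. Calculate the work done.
W = F·d = (143)(42) = 6006 J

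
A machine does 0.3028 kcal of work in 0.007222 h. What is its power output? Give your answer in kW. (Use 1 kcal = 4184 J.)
Convert to SI: W = 1266.92 J, t = 25.9992 s
P = W/t = 1266.92/25.9992 = 48.729 W = 0.04873 kW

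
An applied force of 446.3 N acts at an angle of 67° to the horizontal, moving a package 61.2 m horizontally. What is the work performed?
W = F·d·cosθ = (446.3)(61.2)cos(67°) = 10670 J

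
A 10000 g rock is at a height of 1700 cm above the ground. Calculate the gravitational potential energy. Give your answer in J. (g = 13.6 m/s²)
Convert to SI: m = 10.0 kg, h = 17.0 m
PE = mgh = (10.0)(13.6)(17.0) = 2312 J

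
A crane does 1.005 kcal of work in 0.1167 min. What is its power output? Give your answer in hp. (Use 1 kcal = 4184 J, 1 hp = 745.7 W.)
Convert to SI: W = 4204.92 J, t = 7.002 s
P = W/t = 4204.92/7.002 = 600.531 W = 0.8053 hp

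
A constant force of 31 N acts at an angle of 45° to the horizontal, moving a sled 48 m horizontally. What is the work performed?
W = F·d·cosθ = (31)(48)cos(45°) = 1052 J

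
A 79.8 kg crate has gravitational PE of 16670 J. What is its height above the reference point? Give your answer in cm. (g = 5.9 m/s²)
h = PE/(mg) = 16670.0/(79.8·5.9) = 35.4063 m = 3541 cm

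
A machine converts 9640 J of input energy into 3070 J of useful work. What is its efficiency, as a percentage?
η = W_out/W_in = 3070/9640 = 31.85%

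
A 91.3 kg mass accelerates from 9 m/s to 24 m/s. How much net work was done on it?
W = ΔKE = ½m(v₂² − v₁²) = ½(91.3)(24² − 9²) = 22596.75 J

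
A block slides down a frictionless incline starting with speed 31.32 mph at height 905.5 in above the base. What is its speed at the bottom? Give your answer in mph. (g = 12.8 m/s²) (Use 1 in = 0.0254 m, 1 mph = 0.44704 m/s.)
Convert to SI: v₀ = 14.0013 m/s, h = 22.9997 m
½mv₀² + mgh = ½mv² ⇒ v = √(v₀² + 2gh) = √(14.0013² + 2·12.8·22.9997) = 28.0148 m/s = 62.67 mph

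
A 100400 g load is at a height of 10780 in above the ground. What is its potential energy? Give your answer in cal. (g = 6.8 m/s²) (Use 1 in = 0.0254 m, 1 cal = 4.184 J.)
Convert to SI: m = 100.4 kg, h = 273.812 m
PE = mgh = (100.4)(6.8)(273.812) = 186937 J = 44680 cal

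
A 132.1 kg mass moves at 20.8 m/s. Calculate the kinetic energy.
KE = ½mv² = ½(132.1)(20.8)² = 28580 J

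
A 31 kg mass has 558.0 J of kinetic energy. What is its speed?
v = √(2·KE/m) = √(2·558.0/31) = 6.0 m/s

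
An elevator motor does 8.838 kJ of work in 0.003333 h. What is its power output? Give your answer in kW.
Convert to SI: W = 8838.0 J, t = 11.9988 s
P = W/t = 8838.0/11.9988 = 736.574 W = 0.7366 kW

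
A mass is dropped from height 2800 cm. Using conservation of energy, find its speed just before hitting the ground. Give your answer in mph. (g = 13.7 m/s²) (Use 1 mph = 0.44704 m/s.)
Convert to SI: h = 28.0 m
mgh = ½mv² ⇒ v = √(2gh) = √(2·13.7·28.0) = 27.6984 m/s = 61.96 mph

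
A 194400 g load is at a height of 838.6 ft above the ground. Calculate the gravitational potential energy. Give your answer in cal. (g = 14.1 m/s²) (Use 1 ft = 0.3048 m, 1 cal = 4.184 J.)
Convert to SI: m = 194.4 kg, h = 255.605 m
PE = mgh = (194.4)(14.1)(255.605) = 700624 J = 167500 cal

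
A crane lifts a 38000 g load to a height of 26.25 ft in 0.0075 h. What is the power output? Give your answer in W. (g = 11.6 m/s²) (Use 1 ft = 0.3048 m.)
Convert to SI: m = 38.0 kg, h = 8.001 m, t = 27.0 s
P = mgh/t = (38.0)(11.6)(8.001)/27.0 = 130.6 W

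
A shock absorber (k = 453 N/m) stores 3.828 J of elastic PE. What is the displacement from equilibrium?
x = √(2·PE/k) = √(2·3.828/453) = 0.13 m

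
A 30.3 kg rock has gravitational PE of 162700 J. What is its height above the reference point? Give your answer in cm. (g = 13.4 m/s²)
h = PE/(mg) = 162700/(30.3·13.4) = 400.719 m = 40070 cm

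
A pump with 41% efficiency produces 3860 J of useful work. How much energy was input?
W_in = W_out/η = 3860/0.41 = 9415 J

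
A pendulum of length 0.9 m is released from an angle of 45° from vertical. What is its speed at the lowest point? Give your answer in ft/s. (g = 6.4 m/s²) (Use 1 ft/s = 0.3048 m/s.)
h = L(1 − cosθ) = 0.9(1 − cos45°) = 0.263604 m
v = √(2gh) = √(2·6.4·0.263604) = 1.83688 m/s = 6.027 ft/s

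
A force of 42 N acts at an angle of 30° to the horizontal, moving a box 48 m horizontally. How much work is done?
W = F·d·cosθ = (42)(48)cos(30°) = 1746 J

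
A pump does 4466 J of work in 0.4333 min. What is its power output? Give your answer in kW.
Convert to SI: W = 4466.0 J, t = 25.998 s
P = W/t = 4466.0/25.998 = 171.782 W = 0.1718 kW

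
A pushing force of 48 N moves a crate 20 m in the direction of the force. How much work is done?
W = F·d = (48)(20) = 960.0 J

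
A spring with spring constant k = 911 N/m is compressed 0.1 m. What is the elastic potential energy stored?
PE = ½kx² = ½(911)(0.1)² = 4.555 J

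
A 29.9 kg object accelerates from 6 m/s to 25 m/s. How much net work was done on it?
W = ΔKE = ½m(v₂² − v₁²) = ½(29.9)(25² − 6²) = 8805.55 J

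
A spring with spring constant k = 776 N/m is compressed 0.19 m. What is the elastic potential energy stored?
PE = ½kx² = ½(776)(0.19)² = 14.01 J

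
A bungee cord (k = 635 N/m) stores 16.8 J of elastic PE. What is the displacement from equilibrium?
x = √(2·PE/k) = √(2·16.8/635) = 0.23 m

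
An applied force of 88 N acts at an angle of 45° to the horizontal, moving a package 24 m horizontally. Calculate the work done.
W = F·d·cosθ = (88)(24)cos(45°) = 1493 J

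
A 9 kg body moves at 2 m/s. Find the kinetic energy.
KE = ½mv² = ½(9)(2)² = 18.0 J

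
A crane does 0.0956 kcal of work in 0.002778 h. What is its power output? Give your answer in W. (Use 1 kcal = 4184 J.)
Convert to SI: W = 399.99 J, t = 10.0008 s
P = W/t = 399.99/10.0008 = 40.0 W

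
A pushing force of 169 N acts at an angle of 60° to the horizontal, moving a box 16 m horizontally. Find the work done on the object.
W = F·d·cosθ = (169)(16)cos(60°) = 1352 J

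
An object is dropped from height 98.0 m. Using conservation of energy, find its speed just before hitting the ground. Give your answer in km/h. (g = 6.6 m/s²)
mgh = ½mv² ⇒ v = √(2gh) = √(2·6.6·98.0) = 35.9667 m/s = 129.5 km/h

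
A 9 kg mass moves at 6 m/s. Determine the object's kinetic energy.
KE = ½mv² = ½(9)(6)² = 162.0 J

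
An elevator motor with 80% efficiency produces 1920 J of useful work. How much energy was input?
W_in = W_out/η = 1920/0.8 = 2400 J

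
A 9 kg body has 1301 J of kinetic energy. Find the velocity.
v = √(2·KE/m) = √(2·1301/9) = 17.0 m/s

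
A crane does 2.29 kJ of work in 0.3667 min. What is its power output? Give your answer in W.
Convert to SI: W = 2290.0 J, t = 22.002 s
P = W/t = 2290.0/22.002 = 104.1 W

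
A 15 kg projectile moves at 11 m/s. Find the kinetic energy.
KE = ½mv² = ½(15)(11)² = 907.5 J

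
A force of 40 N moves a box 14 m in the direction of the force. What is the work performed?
W = F·d = (40)(14) = 560.0 J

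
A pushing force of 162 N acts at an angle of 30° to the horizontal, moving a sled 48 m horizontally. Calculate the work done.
W = F·d·cosθ = (162)(48)cos(30°) = 6734 J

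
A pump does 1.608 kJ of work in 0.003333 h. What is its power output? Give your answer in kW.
Convert to SI: W = 1608.0 J, t = 11.9988 s
P = W/t = 1608.0/11.9988 = 134.013 W = 0.134 kW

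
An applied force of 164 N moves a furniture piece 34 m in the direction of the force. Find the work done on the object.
W = F·d = (164)(34) = 5576 J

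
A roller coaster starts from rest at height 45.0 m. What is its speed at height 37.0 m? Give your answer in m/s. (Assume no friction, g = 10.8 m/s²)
mgh₁ = mgh₂ + ½mv² ⇒ v = √(2g(h₁−h₂)) = √(2·10.8·8.0) = 13.15 m/s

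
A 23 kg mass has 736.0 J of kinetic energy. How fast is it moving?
v = √(2·KE/m) = √(2·736.0/23) = 8.0 m/s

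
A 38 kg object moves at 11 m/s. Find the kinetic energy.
KE = ½mv² = ½(38)(11)² = 2299.0 J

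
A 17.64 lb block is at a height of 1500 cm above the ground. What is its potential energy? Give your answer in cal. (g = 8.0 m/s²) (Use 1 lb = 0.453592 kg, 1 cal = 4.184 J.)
Convert to SI: m = 8.00136 kg, h = 15.0 m
PE = mgh = (8.00136)(8.0)(15.0) = 960.164 J = 229.5 cal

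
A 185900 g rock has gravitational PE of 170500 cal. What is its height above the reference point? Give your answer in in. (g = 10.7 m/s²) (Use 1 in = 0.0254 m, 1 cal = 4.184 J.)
Convert to SI: m = 185.9 kg, PE = 713372 J
h = PE/(mg) = 713372/(185.9·10.7) = 358.635 m = 14120 in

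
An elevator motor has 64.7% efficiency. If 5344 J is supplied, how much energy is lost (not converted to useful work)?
W_lost = W_in(1 − η) = 5344·(1 − 0.647) = 1886 J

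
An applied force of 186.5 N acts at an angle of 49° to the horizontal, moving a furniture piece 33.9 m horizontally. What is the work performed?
W = F·d·cosθ = (186.5)(33.9)cos(49°) = 4148 J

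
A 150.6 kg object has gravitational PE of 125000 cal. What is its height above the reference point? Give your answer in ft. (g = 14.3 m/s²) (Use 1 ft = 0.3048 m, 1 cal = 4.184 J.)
Convert to SI: m = 150.6 kg, PE = 523000 J
h = PE/(mg) = 523000/(150.6·14.3) = 242.851 m = 796.8 ft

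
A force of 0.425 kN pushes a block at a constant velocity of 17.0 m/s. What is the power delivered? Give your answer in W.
Convert to SI: F = 425.0 N, v = 17.0 m/s
P = Fv = (425.0)(17.0) = 7225 W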